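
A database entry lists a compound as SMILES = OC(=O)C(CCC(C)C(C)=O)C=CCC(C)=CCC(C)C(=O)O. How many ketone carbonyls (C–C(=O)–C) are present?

The ketone motif appears at heavy-atom position 9 in the SMILES.
Other groups present: 2 alkene, 2 carboxylic acid.
Ketone count: 1.

1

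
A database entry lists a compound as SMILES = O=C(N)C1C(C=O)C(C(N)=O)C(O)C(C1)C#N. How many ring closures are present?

In SMILES, each pair of matching ring-closure digits denotes one ring-closing bond; the number of such bonds equals the number of independent rings.
Ring-closure bonds here: 1.

1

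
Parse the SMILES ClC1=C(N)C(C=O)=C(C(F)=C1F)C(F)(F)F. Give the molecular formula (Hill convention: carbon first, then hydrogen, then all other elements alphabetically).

C8H3ClF5NO

Walk through each heavy atom and fill implicit hydrogens from standard valence (C 4, N 3, O 2, S 2, halogen 1):
  atom 1: Cl (halogen, monovalent) → 0 H
  atom 2: C, bond orders sum to 4 (valence 4) → 0 H
  atom 3: C, bond orders sum to 4 (valence 4) → 0 H
  atom 4: N, bond orders sum to 1 (valence 3) → 2 H
  atom 5: C, bond orders sum to 4 (valence 4) → 0 H
  atom 6: C, bond orders sum to 3 (valence 4) → 1 H
  atom 7: O, bond orders sum to 2 (valence 2) → 0 H
  atom 8: C, bond orders sum to 4 (valence 4) → 0 H
  atom 9: C, bond orders sum to 4 (valence 4) → 0 H
  atom 10: F (halogen, monovalent) → 0 H
  atom 11: C, bond orders sum to 4 (valence 4) → 0 H
  atom 12: F (halogen, monovalent) → 0 H
  atom 13: C, bond orders sum to 4 (valence 4) → 0 H
  atom 14: F (halogen, monovalent) → 0 H
  atom 15: F (halogen, monovalent) → 0 H
  atom 16: F (halogen, monovalent) → 0 H
Totals → C:8, H:3, Cl:1, F:5, N:1, O:1.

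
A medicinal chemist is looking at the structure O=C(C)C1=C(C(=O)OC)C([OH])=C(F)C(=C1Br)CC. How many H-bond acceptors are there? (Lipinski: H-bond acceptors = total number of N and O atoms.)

4

N atoms: 0; O atoms: 4.
Lipinski HBA = 0 + 4 = 4.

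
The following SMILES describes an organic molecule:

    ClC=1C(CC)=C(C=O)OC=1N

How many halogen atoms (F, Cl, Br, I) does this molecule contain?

1

Halogen atoms appear at heavy-atom position 1 (1×Cl).
Other groups present: 1 aldehyde, 1 primary amine.
Halogen count: 1.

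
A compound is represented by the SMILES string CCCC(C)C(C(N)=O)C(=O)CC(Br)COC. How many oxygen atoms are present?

Scan the SMILES for O atoms (remember two-letter symbols like Cl and Br are single atoms).
Oxygen count: 3.

3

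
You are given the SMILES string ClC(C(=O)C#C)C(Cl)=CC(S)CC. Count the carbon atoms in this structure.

9

Count every carbon token in the SMILES (each C, including those in ring-closure positions and inside branches).
Carbon count: 9.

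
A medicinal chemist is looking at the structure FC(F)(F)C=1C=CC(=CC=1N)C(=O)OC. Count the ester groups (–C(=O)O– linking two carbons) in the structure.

The ester motif appears at heavy-atom position 12 in the SMILES.
Other groups present: 1 primary amine.
Ester count: 1.

1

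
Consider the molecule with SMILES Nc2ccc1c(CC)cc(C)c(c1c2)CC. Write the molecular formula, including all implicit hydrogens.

Walk through each heavy atom and fill implicit hydrogens from standard valence (C 4, N 3, O 2, S 2, halogen 1); for lowercase aromatic atoms, an aromatic c carries 1 H when it has two neighbours and 0 H with three, and aromatic n carries 0 H:
  atom 1: N, bond orders sum to 1 (valence 3) → 2 H
  atom 2: aromatic c, 3 neighbours → 0 H
  atom 3: aromatic c, 2 neighbours → 1 H
  atom 4: aromatic c, 2 neighbours → 1 H
  atom 5: aromatic c, 3 neighbours → 0 H
  atom 6: aromatic c, 3 neighbours → 0 H
  atom 7: C, bond orders sum to 2 (valence 4) → 2 H
  atom 8: C, bond orders sum to 1 (valence 4) → 3 H
  atom 9: aromatic c, 2 neighbours → 1 H
  atom 10: aromatic c, 3 neighbours → 0 H
  atom 11: C, bond orders sum to 1 (valence 4) → 3 H
  atom 12: aromatic c, 3 neighbours → 0 H
  atom 13: aromatic c, 3 neighbours → 0 H
  atom 14: aromatic c, 2 neighbours → 1 H
  atom 15: C, bond orders sum to 2 (valence 4) → 2 H
  atom 16: C, bond orders sum to 1 (valence 4) → 3 H
Totals → C:15, H:19, N:1.

C15H19N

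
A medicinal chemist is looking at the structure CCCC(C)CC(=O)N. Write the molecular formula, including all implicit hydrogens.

C7H15NO

Walk through each heavy atom and fill implicit hydrogens from standard valence (C 4, N 3, O 2, S 2, halogen 1):
  atom 1: C, bond orders sum to 1 (valence 4) → 3 H
  atom 2: C, bond orders sum to 2 (valence 4) → 2 H
  atom 3: C, bond orders sum to 2 (valence 4) → 2 H
  atom 4: C, bond orders sum to 3 (valence 4) → 1 H
  atom 5: C, bond orders sum to 1 (valence 4) → 3 H
  atom 6: C, bond orders sum to 2 (valence 4) → 2 H
  atom 7: C, bond orders sum to 4 (valence 4) → 0 H
  atom 8: O, bond orders sum to 2 (valence 2) → 0 H
  atom 9: N, bond orders sum to 1 (valence 3) → 2 H
Totals → C:7, H:15, N:1, O:1.
In Hill order: C7H15NO.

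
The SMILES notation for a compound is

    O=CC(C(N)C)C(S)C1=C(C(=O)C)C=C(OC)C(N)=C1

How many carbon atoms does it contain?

Count every carbon token in the SMILES (each C, including those in ring-closure positions and inside branches).
Carbon count: 14.

14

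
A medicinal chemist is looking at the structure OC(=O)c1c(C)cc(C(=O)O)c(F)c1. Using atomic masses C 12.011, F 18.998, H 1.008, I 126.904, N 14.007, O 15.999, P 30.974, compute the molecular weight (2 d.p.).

198.15 g/mol

First, the molecular formula is C9H7FO4 (counting implicit H from valence).
  C: 9 × 12.011 = 108.099
  F: 1 × 18.998 = 18.998
  H: 7 × 1.008 = 7.056
  O: 4 × 15.999 = 63.996
Sum: 9×12.011 + 1×18.998 + 7×1.008 + 4×15.999 = 198.149 → 198.15 g/mol.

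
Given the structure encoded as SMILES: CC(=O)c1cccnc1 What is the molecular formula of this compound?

C7H7NO

Walk through each heavy atom and fill implicit hydrogens from standard valence (C 4, N 3, O 2, S 2, halogen 1); for lowercase aromatic atoms, an aromatic c carries 1 H when it has two neighbours and 0 H with three, and aromatic n carries 0 H:
  atom 1: C, bond orders sum to 1 (valence 4) → 3 H
  atom 2: C, bond orders sum to 4 (valence 4) → 0 H
  atom 3: O, bond orders sum to 2 (valence 2) → 0 H
  atom 4: aromatic c, 3 neighbours → 0 H
  atom 5: aromatic c, 2 neighbours → 1 H
  atom 6: aromatic c, 2 neighbours → 1 H
  atom 7: aromatic c, 2 neighbours → 1 H
  atom 8: aromatic n, 2 neighbours → 0 H
  atom 9: aromatic c, 2 neighbours → 1 H
Totals → C:7, H:7, N:1, O:1.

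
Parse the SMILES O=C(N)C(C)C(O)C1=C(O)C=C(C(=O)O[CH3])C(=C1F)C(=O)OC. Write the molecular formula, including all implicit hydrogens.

Walk through each heavy atom and fill implicit hydrogens from standard valence (C 4, N 3, O 2, S 2, halogen 1):
  atom 1: O, bond orders sum to 2 (valence 2) → 0 H
  atom 2: C, bond orders sum to 4 (valence 4) → 0 H
  atom 3: N, bond orders sum to 1 (valence 3) → 2 H
  atom 4: C, bond orders sum to 3 (valence 4) → 1 H
  atom 5: C, bond orders sum to 1 (valence 4) → 3 H
  atom 6: C, bond orders sum to 3 (valence 4) → 1 H
  atom 7: O, bond orders sum to 1 (valence 2) → 1 H
  atom 8: C, bond orders sum to 4 (valence 4) → 0 H
  atom 9: C, bond orders sum to 4 (valence 4) → 0 H
  atom 10: O, bond orders sum to 1 (valence 2) → 1 H
  atom 11: C, bond orders sum to 3 (valence 4) → 1 H
  atom 12: C, bond orders sum to 4 (valence 4) → 0 H
  atom 13: C, bond orders sum to 4 (valence 4) → 0 H
  atom 14: O, bond orders sum to 2 (valence 2) → 0 H
  atom 15: O, bond orders sum to 2 (valence 2) → 0 H
  atom 16: C with explicit H count 3
  atom 17: C, bond orders sum to 4 (valence 4) → 0 H
  atom 18: C, bond orders sum to 4 (valence 4) → 0 H
  atom 19: F (halogen, monovalent) → 0 H
  atom 20: C, bond orders sum to 4 (valence 4) → 0 H
  atom 21: O, bond orders sum to 2 (valence 2) → 0 H
  atom 22: O, bond orders sum to 2 (valence 2) → 0 H
  atom 23: C, bond orders sum to 1 (valence 4) → 3 H
Totals → C:14, H:16, F:1, N:1, O:7.

C14H16FNO7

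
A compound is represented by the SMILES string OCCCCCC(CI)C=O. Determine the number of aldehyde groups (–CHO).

1

The aldehyde motif appears at heavy-atom position 10 in the SMILES.
Other groups present: 1 hydroxyl.
Aldehyde count: 1.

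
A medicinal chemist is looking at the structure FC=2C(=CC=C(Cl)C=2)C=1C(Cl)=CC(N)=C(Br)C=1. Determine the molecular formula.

C12H7BrCl2FN

Walk through each heavy atom and fill implicit hydrogens from standard valence (C 4, N 3, O 2, S 2, halogen 1):
  atom 1: F (halogen, monovalent) → 0 H
  atom 2: C, bond orders sum to 4 (valence 4) → 0 H
  atom 3: C, bond orders sum to 4 (valence 4) → 0 H
  atom 4: C, bond orders sum to 3 (valence 4) → 1 H
  atom 5: C, bond orders sum to 3 (valence 4) → 1 H
  atom 6: C, bond orders sum to 4 (valence 4) → 0 H
  atom 7: Cl (halogen, monovalent) → 0 H
  atom 8: C, bond orders sum to 3 (valence 4) → 1 H
  atom 9: C, bond orders sum to 4 (valence 4) → 0 H
  atom 10: C, bond orders sum to 4 (valence 4) → 0 H
  atom 11: Cl (halogen, monovalent) → 0 H
  atom 12: C, bond orders sum to 3 (valence 4) → 1 H
  atom 13: C, bond orders sum to 4 (valence 4) → 0 H
  atom 14: N, bond orders sum to 1 (valence 3) → 2 H
  atom 15: C, bond orders sum to 4 (valence 4) → 0 H
  atom 16: Br (halogen, monovalent) → 0 H
  atom 17: C, bond orders sum to 3 (valence 4) → 1 H
Totals → C:12, H:7, Br:1, Cl:2, F:1, N:1.
In Hill order: C12H7BrCl2FN.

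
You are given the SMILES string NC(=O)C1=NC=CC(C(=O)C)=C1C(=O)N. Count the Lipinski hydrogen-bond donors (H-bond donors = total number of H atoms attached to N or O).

4

Donors: find every N or O and count the H atoms it carries.
  atom 1 (N): bond orders sum to 1 → 2 H
  atom 3 (O): bond orders sum to 2 → 0 H
  atom 5 (N): bond orders sum to 3 → 0 H
  atom 10 (O): bond orders sum to 2 → 0 H
  atom 14 (O): bond orders sum to 2 → 0 H
  atom 15 (N): bond orders sum to 1 → 2 H
Lipinski HBD = 4.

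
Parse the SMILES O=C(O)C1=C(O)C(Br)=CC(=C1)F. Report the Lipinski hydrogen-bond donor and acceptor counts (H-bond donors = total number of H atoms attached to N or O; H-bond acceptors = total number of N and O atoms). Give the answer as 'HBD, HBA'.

2, 3

Donors: find every N or O and count the H atoms it carries.
  atom 1 (O): bond orders sum to 2 → 0 H
  atom 3 (O): bond orders sum to 1 → 1 H
  atom 6 (O): bond orders sum to 1 → 1 H
Lipinski HBD = 2.
Acceptors: N atoms = 0, O atoms = 3 → HBA = 3.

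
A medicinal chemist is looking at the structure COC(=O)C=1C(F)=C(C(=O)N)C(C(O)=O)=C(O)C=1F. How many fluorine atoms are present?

2

Scan the SMILES for F atoms (remember two-letter symbols like Cl and Br are single atoms).
Fluorine count: 2.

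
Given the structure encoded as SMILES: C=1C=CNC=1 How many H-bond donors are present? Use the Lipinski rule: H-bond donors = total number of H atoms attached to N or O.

Donors: find every N or O and count the H atoms it carries.
  atom 4 (N): bond orders sum to 2 → 1 H
Lipinski HBD = 1.

1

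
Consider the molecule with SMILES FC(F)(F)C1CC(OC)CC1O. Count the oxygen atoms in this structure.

2

Scan the SMILES for O atoms (remember two-letter symbols like Cl and Br are single atoms).
Oxygen count: 2.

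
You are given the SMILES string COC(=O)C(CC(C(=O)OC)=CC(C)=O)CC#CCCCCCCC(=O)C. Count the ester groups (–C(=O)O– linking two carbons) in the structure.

The ester motif appears at heavy-atom positions 3, 8 in the SMILES.
Other groups present: 1 alkene, 1 alkyne, 2 ketone.
Ester count: 2.

2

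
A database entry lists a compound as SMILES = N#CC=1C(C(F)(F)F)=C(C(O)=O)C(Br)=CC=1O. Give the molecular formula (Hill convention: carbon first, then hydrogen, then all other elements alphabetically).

Walk through each heavy atom and fill implicit hydrogens from standard valence (C 4, N 3, O 2, S 2, halogen 1):
  atom 1: N, bond orders sum to 3 (valence 3) → 0 H
  atom 2: C, bond orders sum to 4 (valence 4) → 0 H
  atom 3: C, bond orders sum to 4 (valence 4) → 0 H
  atom 4: C, bond orders sum to 4 (valence 4) → 0 H
  atom 5: C, bond orders sum to 4 (valence 4) → 0 H
  atom 6: F (halogen, monovalent) → 0 H
  atom 7: F (halogen, monovalent) → 0 H
  atom 8: F (halogen, monovalent) → 0 H
  atom 9: C, bond orders sum to 4 (valence 4) → 0 H
  atom 10: C, bond orders sum to 4 (valence 4) → 0 H
  atom 11: O, bond orders sum to 1 (valence 2) → 1 H
  atom 12: O, bond orders sum to 2 (valence 2) → 0 H
  atom 13: C, bond orders sum to 4 (valence 4) → 0 H
  atom 14: Br (halogen, monovalent) → 0 H
  atom 15: C, bond orders sum to 3 (valence 4) → 1 H
  atom 16: C, bond orders sum to 4 (valence 4) → 0 H
  atom 17: O, bond orders sum to 1 (valence 2) → 1 H
Totals → C:9, H:3, Br:1, F:3, N:1, O:3.

C9H3BrF3NO3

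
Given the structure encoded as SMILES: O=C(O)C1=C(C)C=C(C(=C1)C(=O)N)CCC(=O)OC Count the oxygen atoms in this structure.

5

Scan the SMILES for O atoms (remember two-letter symbols like Cl and Br are single atoms).
Oxygen count: 5.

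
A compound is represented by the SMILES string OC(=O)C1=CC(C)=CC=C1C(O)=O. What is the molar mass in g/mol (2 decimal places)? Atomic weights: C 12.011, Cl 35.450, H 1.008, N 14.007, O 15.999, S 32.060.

180.16 g/mol

First, the molecular formula is C9H8O4 (counting implicit H from valence).
  C: 9 × 12.011 = 108.099
  H: 8 × 1.008 = 8.064
  O: 4 × 15.999 = 63.996
Sum: 9×12.011 + 8×1.008 + 4×15.999 = 180.159 → 180.16 g/mol.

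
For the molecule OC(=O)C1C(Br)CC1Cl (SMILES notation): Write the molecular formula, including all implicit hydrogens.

Walk through each heavy atom and fill implicit hydrogens from standard valence (C 4, N 3, O 2, S 2, halogen 1):
  atom 1: O, bond orders sum to 1 (valence 2) → 1 H
  atom 2: C, bond orders sum to 4 (valence 4) → 0 H
  atom 3: O, bond orders sum to 2 (valence 2) → 0 H
  atom 4: C, bond orders sum to 3 (valence 4) → 1 H
  atom 5: C, bond orders sum to 3 (valence 4) → 1 H
  atom 6: Br (halogen, monovalent) → 0 H
  atom 7: C, bond orders sum to 2 (valence 4) → 2 H
  atom 8: C, bond orders sum to 3 (valence 4) → 1 H
  atom 9: Cl (halogen, monovalent) → 0 H
Totals → C:5, H:6, Br:1, Cl:1, O:2.
In Hill order: C5H6BrClO2.

C5H6BrClO2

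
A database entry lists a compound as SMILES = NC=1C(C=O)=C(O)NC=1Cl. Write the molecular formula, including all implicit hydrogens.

C5H5ClN2O2

Walk through each heavy atom and fill implicit hydrogens from standard valence (C 4, N 3, O 2, S 2, halogen 1):
  atom 1: N, bond orders sum to 1 (valence 3) → 2 H
  atom 2: C, bond orders sum to 4 (valence 4) → 0 H
  atom 3: C, bond orders sum to 4 (valence 4) → 0 H
  atom 4: C, bond orders sum to 3 (valence 4) → 1 H
  atom 5: O, bond orders sum to 2 (valence 2) → 0 H
  atom 6: C, bond orders sum to 4 (valence 4) → 0 H
  atom 7: O, bond orders sum to 1 (valence 2) → 1 H
  atom 8: N, bond orders sum to 2 (valence 3) → 1 H
  atom 9: C, bond orders sum to 4 (valence 4) → 0 H
  atom 10: Cl (halogen, monovalent) → 0 H
Totals → C:5, H:5, Cl:1, N:2, O:2.
In Hill order: C5H5ClN2O2.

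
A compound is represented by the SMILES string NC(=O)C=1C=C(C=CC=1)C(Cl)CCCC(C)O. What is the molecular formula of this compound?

Walk through each heavy atom and fill implicit hydrogens from standard valence (C 4, N 3, O 2, S 2, halogen 1):
  atom 1: N, bond orders sum to 1 (valence 3) → 2 H
  atom 2: C, bond orders sum to 4 (valence 4) → 0 H
  atom 3: O, bond orders sum to 2 (valence 2) → 0 H
  atom 4: C, bond orders sum to 4 (valence 4) → 0 H
  atom 5: C, bond orders sum to 3 (valence 4) → 1 H
  atom 6: C, bond orders sum to 4 (valence 4) → 0 H
  atom 7: C, bond orders sum to 3 (valence 4) → 1 H
  atom 8: C, bond orders sum to 3 (valence 4) → 1 H
  atom 9: C, bond orders sum to 3 (valence 4) → 1 H
  atom 10: C, bond orders sum to 3 (valence 4) → 1 H
  atom 11: Cl (halogen, monovalent) → 0 H
  atom 12: C, bond orders sum to 2 (valence 4) → 2 H
  atom 13: C, bond orders sum to 2 (valence 4) → 2 H
  atom 14: C, bond orders sum to 2 (valence 4) → 2 H
  atom 15: C, bond orders sum to 3 (valence 4) → 1 H
  atom 16: C, bond orders sum to 1 (valence 4) → 3 H
  atom 17: O, bond orders sum to 1 (valence 2) → 1 H
Totals → C:13, H:18, Cl:1, N:1, O:2.

C13H18ClNO2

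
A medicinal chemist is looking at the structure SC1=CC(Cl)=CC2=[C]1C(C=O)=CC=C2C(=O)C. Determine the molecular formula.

C13H9ClO2S

Walk through each heavy atom and fill implicit hydrogens from standard valence (C 4, N 3, O 2, S 2, halogen 1):
  atom 1: S, bond orders sum to 1 (valence 2) → 1 H
  atom 2: C, bond orders sum to 4 (valence 4) → 0 H
  atom 3: C, bond orders sum to 3 (valence 4) → 1 H
  atom 4: C, bond orders sum to 4 (valence 4) → 0 H
  atom 5: Cl (halogen, monovalent) → 0 H
  atom 6: C, bond orders sum to 3 (valence 4) → 1 H
  atom 7: C, bond orders sum to 4 (valence 4) → 0 H
  atom 8: C with explicit H count 0
  atom 9: C, bond orders sum to 4 (valence 4) → 0 H
  atom 10: C, bond orders sum to 3 (valence 4) → 1 H
  atom 11: O, bond orders sum to 2 (valence 2) → 0 H
  atom 12: C, bond orders sum to 3 (valence 4) → 1 H
  atom 13: C, bond orders sum to 3 (valence 4) → 1 H
  atom 14: C, bond orders sum to 4 (valence 4) → 0 H
  atom 15: C, bond orders sum to 4 (valence 4) → 0 H
  atom 16: O, bond orders sum to 2 (valence 2) → 0 H
  atom 17: C, bond orders sum to 1 (valence 4) → 3 H
Totals → C:13, H:9, Cl:1, O:2, S:1.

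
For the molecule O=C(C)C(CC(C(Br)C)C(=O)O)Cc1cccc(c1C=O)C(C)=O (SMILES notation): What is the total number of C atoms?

18

Count every carbon token in the SMILES (each C, including those in ring-closure positions and inside branches).
Carbon count: 18.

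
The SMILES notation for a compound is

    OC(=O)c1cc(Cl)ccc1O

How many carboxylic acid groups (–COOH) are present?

The carboxylic acid motif appears at heavy-atom position 2 in the SMILES.
Other groups present: 1 hydroxyl.
Carboxylic acid count: 1.

1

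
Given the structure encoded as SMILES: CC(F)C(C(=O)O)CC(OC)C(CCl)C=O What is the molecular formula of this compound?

Walk through each heavy atom and fill implicit hydrogens from standard valence (C 4, N 3, O 2, S 2, halogen 1):
  atom 1: C, bond orders sum to 1 (valence 4) → 3 H
  atom 2: C, bond orders sum to 3 (valence 4) → 1 H
  atom 3: F (halogen, monovalent) → 0 H
  atom 4: C, bond orders sum to 3 (valence 4) → 1 H
  atom 5: C, bond orders sum to 4 (valence 4) → 0 H
  atom 6: O, bond orders sum to 2 (valence 2) → 0 H
  atom 7: O, bond orders sum to 1 (valence 2) → 1 H
  atom 8: C, bond orders sum to 2 (valence 4) → 2 H
  atom 9: C, bond orders sum to 3 (valence 4) → 1 H
  atom 10: O, bond orders sum to 2 (valence 2) → 0 H
  atom 11: C, bond orders sum to 1 (valence 4) → 3 H
  atom 12: C, bond orders sum to 3 (valence 4) → 1 H
  atom 13: C, bond orders sum to 2 (valence 4) → 2 H
  atom 14: Cl (halogen, monovalent) → 0 H
  atom 15: C, bond orders sum to 3 (valence 4) → 1 H
  atom 16: O, bond orders sum to 2 (valence 2) → 0 H
Totals → C:10, H:16, Cl:1, F:1, O:4.

C10H16ClFO4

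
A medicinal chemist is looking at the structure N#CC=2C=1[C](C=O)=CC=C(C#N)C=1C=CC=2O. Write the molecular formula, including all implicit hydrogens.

Walk through each heavy atom and fill implicit hydrogens from standard valence (C 4, N 3, O 2, S 2, halogen 1):
  atom 1: N, bond orders sum to 3 (valence 3) → 0 H
  atom 2: C, bond orders sum to 4 (valence 4) → 0 H
  atom 3: C, bond orders sum to 4 (valence 4) → 0 H
  atom 4: C, bond orders sum to 4 (valence 4) → 0 H
  atom 5: C with explicit H count 0
  atom 6: C, bond orders sum to 3 (valence 4) → 1 H
  atom 7: O, bond orders sum to 2 (valence 2) → 0 H
  atom 8: C, bond orders sum to 3 (valence 4) → 1 H
  atom 9: C, bond orders sum to 3 (valence 4) → 1 H
  atom 10: C, bond orders sum to 4 (valence 4) → 0 H
  atom 11: C, bond orders sum to 4 (valence 4) → 0 H
  atom 12: N, bond orders sum to 3 (valence 3) → 0 H
  atom 13: C, bond orders sum to 4 (valence 4) → 0 H
  atom 14: C, bond orders sum to 3 (valence 4) → 1 H
  atom 15: C, bond orders sum to 3 (valence 4) → 1 H
  atom 16: C, bond orders sum to 4 (valence 4) → 0 H
  atom 17: O, bond orders sum to 1 (valence 2) → 1 H
Totals → C:13, H:6, N:2, O:2.
In Hill order: C13H6N2O2.

C13H6N2O2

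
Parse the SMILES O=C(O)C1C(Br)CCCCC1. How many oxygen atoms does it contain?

Scan the SMILES for O atoms (remember two-letter symbols like Cl and Br are single atoms).
Oxygen count: 2.

2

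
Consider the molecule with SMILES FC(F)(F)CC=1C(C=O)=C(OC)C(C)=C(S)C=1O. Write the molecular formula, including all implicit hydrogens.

Walk through each heavy atom and fill implicit hydrogens from standard valence (C 4, N 3, O 2, S 2, halogen 1):
  atom 1: F (halogen, monovalent) → 0 H
  atom 2: C, bond orders sum to 4 (valence 4) → 0 H
  atom 3: F (halogen, monovalent) → 0 H
  atom 4: F (halogen, monovalent) → 0 H
  atom 5: C, bond orders sum to 2 (valence 4) → 2 H
  atom 6: C, bond orders sum to 4 (valence 4) → 0 H
  atom 7: C, bond orders sum to 4 (valence 4) → 0 H
  atom 8: C, bond orders sum to 3 (valence 4) → 1 H
  atom 9: O, bond orders sum to 2 (valence 2) → 0 H
  atom 10: C, bond orders sum to 4 (valence 4) → 0 H
  atom 11: O, bond orders sum to 2 (valence 2) → 0 H
  atom 12: C, bond orders sum to 1 (valence 4) → 3 H
  atom 13: C, bond orders sum to 4 (valence 4) → 0 H
  atom 14: C, bond orders sum to 1 (valence 4) → 3 H
  atom 15: C, bond orders sum to 4 (valence 4) → 0 H
  atom 16: S, bond orders sum to 1 (valence 2) → 1 H
  atom 17: C, bond orders sum to 4 (valence 4) → 0 H
  atom 18: O, bond orders sum to 1 (valence 2) → 1 H
Totals → C:11, H:11, F:3, O:3, S:1.
In Hill order: C11H11F3O3S.

C11H11F3O3S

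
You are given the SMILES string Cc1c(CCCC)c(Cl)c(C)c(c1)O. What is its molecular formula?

C12H17ClO

Walk through each heavy atom and fill implicit hydrogens from standard valence (C 4, N 3, O 2, S 2, halogen 1); for lowercase aromatic atoms, an aromatic c carries 1 H when it has two neighbours and 0 H with three, and aromatic n carries 0 H:
  atom 1: C, bond orders sum to 1 (valence 4) → 3 H
  atom 2: aromatic c, 3 neighbours → 0 H
  atom 3: aromatic c, 3 neighbours → 0 H
  atom 4: C, bond orders sum to 2 (valence 4) → 2 H
  atom 5: C, bond orders sum to 2 (valence 4) → 2 H
  atom 6: C, bond orders sum to 2 (valence 4) → 2 H
  atom 7: C, bond orders sum to 1 (valence 4) → 3 H
  atom 8: aromatic c, 3 neighbours → 0 H
  atom 9: Cl (halogen, monovalent) → 0 H
  atom 10: aromatic c, 3 neighbours → 0 H
  atom 11: C, bond orders sum to 1 (valence 4) → 3 H
  atom 12: aromatic c, 3 neighbours → 0 H
  atom 13: aromatic c, 2 neighbours → 1 H
  atom 14: O, bond orders sum to 1 (valence 2) → 1 H
Totals → C:12, H:17, Cl:1, O:1.
In Hill order: C12H17ClO.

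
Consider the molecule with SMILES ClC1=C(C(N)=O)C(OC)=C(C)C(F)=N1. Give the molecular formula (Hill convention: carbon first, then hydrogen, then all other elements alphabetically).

C8H8ClFN2O2

Walk through each heavy atom and fill implicit hydrogens from standard valence (C 4, N 3, O 2, S 2, halogen 1):
  atom 1: Cl (halogen, monovalent) → 0 H
  atom 2: C, bond orders sum to 4 (valence 4) → 0 H
  atom 3: C, bond orders sum to 4 (valence 4) → 0 H
  atom 4: C, bond orders sum to 4 (valence 4) → 0 H
  atom 5: N, bond orders sum to 1 (valence 3) → 2 H
  atom 6: O, bond orders sum to 2 (valence 2) → 0 H
  atom 7: C, bond orders sum to 4 (valence 4) → 0 H
  atom 8: O, bond orders sum to 2 (valence 2) → 0 H
  atom 9: C, bond orders sum to 1 (valence 4) → 3 H
  atom 10: C, bond orders sum to 4 (valence 4) → 0 H
  atom 11: C, bond orders sum to 1 (valence 4) → 3 H
  atom 12: C, bond orders sum to 4 (valence 4) → 0 H
  atom 13: F (halogen, monovalent) → 0 H
  atom 14: N, bond orders sum to 3 (valence 3) → 0 H
Totals → C:8, H:8, Cl:1, F:1, N:2, O:2.
In Hill order: C8H8ClFN2O2.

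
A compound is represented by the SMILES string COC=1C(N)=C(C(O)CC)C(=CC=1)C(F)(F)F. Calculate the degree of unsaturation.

Degree of unsaturation = (number of rings) + (number of π bonds).
Ring closures in the SMILES: 1.
π bonds: 3 double bonds (each 1 DoU) → 3 DoU from unsaturation.
Total DoU = 1 + 3 = 4.

4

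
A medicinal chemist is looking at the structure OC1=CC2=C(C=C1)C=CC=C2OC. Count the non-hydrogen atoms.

13

Every atom symbol written in the SMILES (organic subset) is one heavy atom; implicit H are not written.
Heavy atoms by element → C:11, O:2.
Total: 13.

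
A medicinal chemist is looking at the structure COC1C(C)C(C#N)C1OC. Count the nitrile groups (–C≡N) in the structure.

1

The nitrile motif appears at heavy-atom position 7 in the SMILES.
Other groups present: 2 ether.
Nitrile count: 1.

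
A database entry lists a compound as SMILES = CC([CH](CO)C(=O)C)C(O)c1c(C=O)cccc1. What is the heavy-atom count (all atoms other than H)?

Every atom symbol written in the SMILES (organic subset) is one heavy atom; implicit H are not written.
Heavy atoms by element → C:14, O:4.
Total: 18.

18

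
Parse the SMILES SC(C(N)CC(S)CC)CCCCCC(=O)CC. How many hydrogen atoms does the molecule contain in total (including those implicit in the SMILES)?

Walk through each heavy atom and fill implicit hydrogens from standard valence (C 4, N 3, O 2, S 2, halogen 1):
  atom 1: S, bond orders sum to 1 (valence 2) → 1 H
  atom 2: C, bond orders sum to 3 (valence 4) → 1 H
  atom 3: C, bond orders sum to 3 (valence 4) → 1 H
  atom 4: N, bond orders sum to 1 (valence 3) → 2 H
  atom 5: C, bond orders sum to 2 (valence 4) → 2 H
  atom 6: C, bond orders sum to 3 (valence 4) → 1 H
  atom 7: S, bond orders sum to 1 (valence 2) → 1 H
  atom 8: C, bond orders sum to 2 (valence 4) → 2 H
  atom 9: C, bond orders sum to 1 (valence 4) → 3 H
  atom 10: C, bond orders sum to 2 (valence 4) → 2 H
  atom 11: C, bond orders sum to 2 (valence 4) → 2 H
  atom 12: C, bond orders sum to 2 (valence 4) → 2 H
  atom 13: C, bond orders sum to 2 (valence 4) → 2 H
  atom 14: C, bond orders sum to 2 (valence 4) → 2 H
  atom 15: C, bond orders sum to 4 (valence 4) → 0 H
  atom 16: O, bond orders sum to 2 (valence 2) → 0 H
  atom 17: C, bond orders sum to 2 (valence 4) → 2 H
  atom 18: C, bond orders sum to 1 (valence 4) → 3 H
Total hydrogens: 29.

29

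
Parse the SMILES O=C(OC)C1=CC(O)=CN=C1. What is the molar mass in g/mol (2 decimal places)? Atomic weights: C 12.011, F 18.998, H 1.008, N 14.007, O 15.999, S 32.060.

First, the molecular formula is C7H7NO3 (counting implicit H from valence).
  C: 7 × 12.011 = 84.077
  H: 7 × 1.008 = 7.056
  N: 1 × 14.007 = 14.007
  O: 3 × 15.999 = 47.997
Sum: 7×12.011 + 7×1.008 + 1×14.007 + 3×15.999 = 153.137 → 153.14 g/mol.

153.14 g/mol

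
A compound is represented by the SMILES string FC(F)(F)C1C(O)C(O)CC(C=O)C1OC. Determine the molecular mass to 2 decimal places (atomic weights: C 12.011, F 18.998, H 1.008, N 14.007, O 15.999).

242.19 g/mol

First, the molecular formula is C9H13F3O4 (counting implicit H from valence).
  C: 9 × 12.011 = 108.099
  F: 3 × 18.998 = 56.994
  H: 13 × 1.008 = 13.104
  O: 4 × 15.999 = 63.996
Sum: 9×12.011 + 3×18.998 + 13×1.008 + 4×15.999 = 242.193 → 242.19 g/mol.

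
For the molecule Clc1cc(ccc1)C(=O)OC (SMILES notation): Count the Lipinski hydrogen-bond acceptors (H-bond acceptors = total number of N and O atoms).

2

N atoms: 0; O atoms: 2.
Lipinski HBA = 0 + 2 = 2.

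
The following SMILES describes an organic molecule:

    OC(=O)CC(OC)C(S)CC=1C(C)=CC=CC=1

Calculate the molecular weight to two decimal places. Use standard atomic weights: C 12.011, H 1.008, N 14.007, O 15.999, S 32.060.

254.34 g/mol

First, the molecular formula is C13H18O3S (counting implicit H from valence).
  C: 13 × 12.011 = 156.143
  H: 18 × 1.008 = 18.144
  O: 3 × 15.999 = 47.997
  S: 1 × 32.060 = 32.060
Sum: 13×12.011 + 18×1.008 + 3×15.999 + 1×32.060 = 254.344 → 254.34 g/mol.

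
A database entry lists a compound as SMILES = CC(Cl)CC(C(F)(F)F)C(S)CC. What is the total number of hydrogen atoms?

14

Walk through each heavy atom and fill implicit hydrogens from standard valence (C 4, N 3, O 2, S 2, halogen 1):
  atom 1: C, bond orders sum to 1 (valence 4) → 3 H
  atom 2: C, bond orders sum to 3 (valence 4) → 1 H
  atom 3: Cl (halogen, monovalent) → 0 H
  atom 4: C, bond orders sum to 2 (valence 4) → 2 H
  atom 5: C, bond orders sum to 3 (valence 4) → 1 H
  atom 6: C, bond orders sum to 4 (valence 4) → 0 H
  atom 7: F (halogen, monovalent) → 0 H
  atom 8: F (halogen, monovalent) → 0 H
  atom 9: F (halogen, monovalent) → 0 H
  atom 10: C, bond orders sum to 3 (valence 4) → 1 H
  atom 11: S, bond orders sum to 1 (valence 2) → 1 H
  atom 12: C, bond orders sum to 2 (valence 4) → 2 H
  atom 13: C, bond orders sum to 1 (valence 4) → 3 H
Total hydrogens: 14.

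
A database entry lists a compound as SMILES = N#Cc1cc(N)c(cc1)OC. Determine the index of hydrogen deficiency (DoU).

Molecular formula: C8H8N2O.
DoU = (2C + 2 + N − H − X) / 2, where X is the halogen count and O/S are ignored.
    = (2·8 + 2 + 2 − 8 − 0) / 2 = 12 / 2 = 6.

6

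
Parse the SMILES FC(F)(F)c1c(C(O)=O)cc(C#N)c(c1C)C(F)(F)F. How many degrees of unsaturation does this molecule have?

7

Molecular formula: C11H5F6NO2.
DoU = (2C + 2 + N − H − X) / 2, where X is the halogen count and O/S are ignored.
    = (2·11 + 2 + 1 − 5 − 6) / 2 = 14 / 2 = 7.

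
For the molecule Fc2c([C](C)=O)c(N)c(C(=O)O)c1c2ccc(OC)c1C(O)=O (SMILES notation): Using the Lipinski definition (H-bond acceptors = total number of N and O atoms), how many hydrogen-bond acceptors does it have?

7

N atoms: 1; O atoms: 6.
Lipinski HBA = 1 + 6 = 7.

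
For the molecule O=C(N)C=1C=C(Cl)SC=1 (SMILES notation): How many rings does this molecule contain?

In SMILES, each pair of matching ring-closure digits denotes one ring-closing bond; the number of such bonds equals the number of independent rings.
Ring-closure bonds here: 1.

1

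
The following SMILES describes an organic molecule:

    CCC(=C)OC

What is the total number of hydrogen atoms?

Walk through each heavy atom and fill implicit hydrogens from standard valence (C 4, N 3, O 2, S 2, halogen 1):
  atom 1: C, bond orders sum to 1 (valence 4) → 3 H
  atom 2: C, bond orders sum to 2 (valence 4) → 2 H
  atom 3: C, bond orders sum to 4 (valence 4) → 0 H
  atom 4: C, bond orders sum to 2 (valence 4) → 2 H
  atom 5: O, bond orders sum to 2 (valence 2) → 0 H
  atom 6: C, bond orders sum to 1 (valence 4) → 3 H
Total hydrogens: 10.

10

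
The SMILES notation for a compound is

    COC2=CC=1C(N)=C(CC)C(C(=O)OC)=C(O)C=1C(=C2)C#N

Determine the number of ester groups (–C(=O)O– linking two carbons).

The ester motif appears at heavy-atom position 12 in the SMILES.
Other groups present: 1 ether, 1 hydroxyl, 1 nitrile, 1 primary amine.
Ester count: 1.

1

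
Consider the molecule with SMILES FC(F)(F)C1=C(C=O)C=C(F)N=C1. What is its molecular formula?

C7H3F4NO

Walk through each heavy atom and fill implicit hydrogens from standard valence (C 4, N 3, O 2, S 2, halogen 1):
  atom 1: F (halogen, monovalent) → 0 H
  atom 2: C, bond orders sum to 4 (valence 4) → 0 H
  atom 3: F (halogen, monovalent) → 0 H
  atom 4: F (halogen, monovalent) → 0 H
  atom 5: C, bond orders sum to 4 (valence 4) → 0 H
  atom 6: C, bond orders sum to 4 (valence 4) → 0 H
  atom 7: C, bond orders sum to 3 (valence 4) → 1 H
  atom 8: O, bond orders sum to 2 (valence 2) → 0 H
  atom 9: C, bond orders sum to 3 (valence 4) → 1 H
  atom 10: C, bond orders sum to 4 (valence 4) → 0 H
  atom 11: F (halogen, monovalent) → 0 H
  atom 12: N, bond orders sum to 3 (valence 3) → 0 H
  atom 13: C, bond orders sum to 3 (valence 4) → 1 H
Totals → C:7, H:3, F:4, N:1, O:1.
In Hill order: C7H3F4NO.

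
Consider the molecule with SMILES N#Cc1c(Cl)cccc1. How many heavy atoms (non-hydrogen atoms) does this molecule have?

Every atom symbol written in the SMILES (organic subset) is one heavy atom; implicit H are not written.
Heavy atoms by element → C:7, Cl:1, N:1.
Total: 9.

9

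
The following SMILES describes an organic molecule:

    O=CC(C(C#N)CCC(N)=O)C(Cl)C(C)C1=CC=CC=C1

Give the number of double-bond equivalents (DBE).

8

Degree of unsaturation = (number of rings) + (number of π bonds).
Ring closures in the SMILES: 1.
π bonds: 5 double bonds (each 1 DoU), 1 triple bond (each 2 DoU) → 7 DoU from unsaturation.
Total DoU = 1 + 7 = 8.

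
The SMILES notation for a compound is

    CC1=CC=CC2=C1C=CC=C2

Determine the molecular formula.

Walk through each heavy atom and fill implicit hydrogens from standard valence (C 4, N 3, O 2, S 2, halogen 1):
  atom 1: C, bond orders sum to 1 (valence 4) → 3 H
  atom 2: C, bond orders sum to 4 (valence 4) → 0 H
  atom 3: C, bond orders sum to 3 (valence 4) → 1 H
  atom 4: C, bond orders sum to 3 (valence 4) → 1 H
  atom 5: C, bond orders sum to 3 (valence 4) → 1 H
  atom 6: C, bond orders sum to 4 (valence 4) → 0 H
  atom 7: C, bond orders sum to 4 (valence 4) → 0 H
  atom 8: C, bond orders sum to 3 (valence 4) → 1 H
  atom 9: C, bond orders sum to 3 (valence 4) → 1 H
  atom 10: C, bond orders sum to 3 (valence 4) → 1 H
  atom 11: C, bond orders sum to 3 (valence 4) → 1 H
Totals → C:11, H:10.
In Hill order: C11H10.

C11H10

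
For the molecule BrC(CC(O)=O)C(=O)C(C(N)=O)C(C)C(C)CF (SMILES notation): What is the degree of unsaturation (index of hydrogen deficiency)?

Molecular formula: C11H17BrFNO4.
DoU = (2C + 2 + N − H − X) / 2, where X is the halogen count and O/S are ignored.
    = (2·11 + 2 + 1 − 17 − 2) / 2 = 6 / 2 = 3.

3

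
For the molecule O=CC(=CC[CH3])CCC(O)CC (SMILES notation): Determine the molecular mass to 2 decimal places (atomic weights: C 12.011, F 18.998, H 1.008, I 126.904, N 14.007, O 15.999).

First, the molecular formula is C10H18O2 (counting implicit H from valence).
  C: 10 × 12.011 = 120.110
  H: 18 × 1.008 = 18.144
  O: 2 × 15.999 = 31.998
Sum: 10×12.011 + 18×1.008 + 2×15.999 = 170.252 → 170.25 g/mol.

170.25 g/mol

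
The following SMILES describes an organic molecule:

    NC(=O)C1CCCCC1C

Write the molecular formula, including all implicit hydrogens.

C8H15NO

Walk through each heavy atom and fill implicit hydrogens from standard valence (C 4, N 3, O 2, S 2, halogen 1):
  atom 1: N, bond orders sum to 1 (valence 3) → 2 H
  atom 2: C, bond orders sum to 4 (valence 4) → 0 H
  atom 3: O, bond orders sum to 2 (valence 2) → 0 H
  atom 4: C, bond orders sum to 3 (valence 4) → 1 H
  atom 5: C, bond orders sum to 2 (valence 4) → 2 H
  atom 6: C, bond orders sum to 2 (valence 4) → 2 H
  atom 7: C, bond orders sum to 2 (valence 4) → 2 H
  atom 8: C, bond orders sum to 2 (valence 4) → 2 H
  atom 9: C, bond orders sum to 3 (valence 4) → 1 H
  atom 10: C, bond orders sum to 1 (valence 4) → 3 H
Totals → C:8, H:15, N:1, O:1.
In Hill order: C8H15NO.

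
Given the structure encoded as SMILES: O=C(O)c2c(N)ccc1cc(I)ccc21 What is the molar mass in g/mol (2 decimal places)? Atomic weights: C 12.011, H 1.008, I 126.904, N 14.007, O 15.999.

First, the molecular formula is C11H8INO2 (counting implicit H from valence).
  C: 11 × 12.011 = 132.121
  H: 8 × 1.008 = 8.064
  I: 1 × 126.904 = 126.904
  N: 1 × 14.007 = 14.007
  O: 2 × 15.999 = 31.998
Sum: 11×12.011 + 8×1.008 + 1×126.904 + 1×14.007 + 2×15.999 = 313.094 → 313.09 g/mol.

313.09 g/mol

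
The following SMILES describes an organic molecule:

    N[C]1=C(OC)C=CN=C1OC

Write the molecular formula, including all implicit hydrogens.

C7H10N2O2

Walk through each heavy atom and fill implicit hydrogens from standard valence (C 4, N 3, O 2, S 2, halogen 1):
  atom 1: N, bond orders sum to 1 (valence 3) → 2 H
  atom 2: C with explicit H count 0
  atom 3: C, bond orders sum to 4 (valence 4) → 0 H
  atom 4: O, bond orders sum to 2 (valence 2) → 0 H
  atom 5: C, bond orders sum to 1 (valence 4) → 3 H
  atom 6: C, bond orders sum to 3 (valence 4) → 1 H
  atom 7: C, bond orders sum to 3 (valence 4) → 1 H
  atom 8: N, bond orders sum to 3 (valence 3) → 0 H
  atom 9: C, bond orders sum to 4 (valence 4) → 0 H
  atom 10: O, bond orders sum to 2 (valence 2) → 0 H
  atom 11: C, bond orders sum to 1 (valence 4) → 3 H
Totals → C:7, H:10, N:2, O:2.
In Hill order: C7H10N2O2.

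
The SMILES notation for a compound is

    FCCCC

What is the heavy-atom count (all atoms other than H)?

Every atom symbol written in the SMILES (organic subset) is one heavy atom; implicit H are not written.
Heavy atoms by element → C:4, F:1.
Total: 5.

5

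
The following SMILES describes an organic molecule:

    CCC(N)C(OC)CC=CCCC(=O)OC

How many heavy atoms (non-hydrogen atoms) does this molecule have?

16

Every atom symbol written in the SMILES (organic subset) is one heavy atom; implicit H are not written.
Heavy atoms by element → C:12, N:1, O:3.
Total: 16.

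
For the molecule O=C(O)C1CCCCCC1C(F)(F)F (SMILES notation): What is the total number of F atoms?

3

Scan the SMILES for F atoms (remember two-letter symbols like Cl and Br are single atoms).
Fluorine count: 3.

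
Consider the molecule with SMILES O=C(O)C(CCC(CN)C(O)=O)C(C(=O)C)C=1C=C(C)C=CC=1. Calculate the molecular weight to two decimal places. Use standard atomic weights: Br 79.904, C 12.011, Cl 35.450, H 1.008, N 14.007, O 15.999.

First, the molecular formula is C17H23NO5 (counting implicit H from valence).
  C: 17 × 12.011 = 204.187
  H: 23 × 1.008 = 23.184
  N: 1 × 14.007 = 14.007
  O: 5 × 15.999 = 79.995
Sum: 17×12.011 + 23×1.008 + 1×14.007 + 5×15.999 = 321.373 → 321.37 g/mol.

321.37 g/mol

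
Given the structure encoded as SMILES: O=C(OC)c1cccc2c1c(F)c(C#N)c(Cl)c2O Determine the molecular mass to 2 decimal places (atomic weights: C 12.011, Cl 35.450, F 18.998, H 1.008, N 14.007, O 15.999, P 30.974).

279.65 g/mol

First, the molecular formula is C13H7ClFNO3 (counting implicit H from valence).
  C: 13 × 12.011 = 156.143
  Cl: 1 × 35.450 = 35.450
  F: 1 × 18.998 = 18.998
  H: 7 × 1.008 = 7.056
  N: 1 × 14.007 = 14.007
  O: 3 × 15.999 = 47.997
Sum: 13×12.011 + 1×35.450 + 1×18.998 + 7×1.008 + 1×14.007 + 3×15.999 = 279.651 → 279.65 g/mol.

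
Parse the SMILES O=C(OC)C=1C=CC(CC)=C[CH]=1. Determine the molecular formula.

Walk through each heavy atom and fill implicit hydrogens from standard valence (C 4, N 3, O 2, S 2, halogen 1):
  atom 1: O, bond orders sum to 2 (valence 2) → 0 H
  atom 2: C, bond orders sum to 4 (valence 4) → 0 H
  atom 3: O, bond orders sum to 2 (valence 2) → 0 H
  atom 4: C, bond orders sum to 1 (valence 4) → 3 H
  atom 5: C, bond orders sum to 4 (valence 4) → 0 H
  atom 6: C, bond orders sum to 3 (valence 4) → 1 H
  atom 7: C, bond orders sum to 3 (valence 4) → 1 H
  atom 8: C, bond orders sum to 4 (valence 4) → 0 H
  atom 9: C, bond orders sum to 2 (valence 4) → 2 H
  atom 10: C, bond orders sum to 1 (valence 4) → 3 H
  atom 11: C, bond orders sum to 3 (valence 4) → 1 H
  atom 12: C with explicit H count 1
Totals → C:10, H:12, O:2.

C10H12O2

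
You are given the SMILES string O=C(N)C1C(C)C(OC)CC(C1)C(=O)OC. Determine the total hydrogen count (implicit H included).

19

Walk through each heavy atom and fill implicit hydrogens from standard valence (C 4, N 3, O 2, S 2, halogen 1):
  atom 1: O, bond orders sum to 2 (valence 2) → 0 H
  atom 2: C, bond orders sum to 4 (valence 4) → 0 H
  atom 3: N, bond orders sum to 1 (valence 3) → 2 H
  atom 4: C, bond orders sum to 3 (valence 4) → 1 H
  atom 5: C, bond orders sum to 3 (valence 4) → 1 H
  atom 6: C, bond orders sum to 1 (valence 4) → 3 H
  atom 7: C, bond orders sum to 3 (valence 4) → 1 H
  atom 8: O, bond orders sum to 2 (valence 2) → 0 H
  atom 9: C, bond orders sum to 1 (valence 4) → 3 H
  atom 10: C, bond orders sum to 2 (valence 4) → 2 H
  atom 11: C, bond orders sum to 3 (valence 4) → 1 H
  atom 12: C, bond orders sum to 2 (valence 4) → 2 H
  atom 13: C, bond orders sum to 4 (valence 4) → 0 H
  atom 14: O, bond orders sum to 2 (valence 2) → 0 H
  atom 15: O, bond orders sum to 2 (valence 2) → 0 H
  atom 16: C, bond orders sum to 1 (valence 4) → 3 H
Total hydrogens: 19.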